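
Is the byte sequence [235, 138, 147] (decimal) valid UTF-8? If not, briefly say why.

valid

Leading byte 0xEB = 11101011 → 3-byte form.
Continuation bytes 0x8A=10001010, 0x93=10010011 all match 10xxxxxx.
Decoded value 0xB293 is ≥ 0x800 (shortest form) and not a surrogate.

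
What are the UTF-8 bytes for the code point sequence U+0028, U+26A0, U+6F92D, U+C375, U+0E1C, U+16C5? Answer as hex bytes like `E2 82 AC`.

U+0028: 1-byte form → 28.
U+26A0: 3-byte form → E2 9A A0.
U+6F92D: 4-byte form → F1 AF A4 AD.
U+C375: 3-byte form → EC 8D B5.
U+0E1C: 3-byte form → E0 B8 9C.
U+16C5: 3-byte form → E1 9B 85.
Concatenated (17 bytes): 28 E2 9A A0 F1 AF A4 AD EC 8D B5 E0 B8 9C E1 9B 85.

28 E2 9A A0 F1 AF A4 AD EC 8D B5 E0 B8 9C E1 9B 85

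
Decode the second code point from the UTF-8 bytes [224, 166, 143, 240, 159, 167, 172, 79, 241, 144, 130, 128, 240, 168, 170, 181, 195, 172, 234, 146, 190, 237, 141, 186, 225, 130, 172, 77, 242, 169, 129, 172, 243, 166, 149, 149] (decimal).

U+1F9EC

Offset 0: leading byte 0xE0 = 11100000 → 3-byte char #1 = E0 A6 8F.
Offset 3: leading byte 0xF0 = 11110000 → 4-byte char #2 = F0 9F A7 AC.
Leading byte 0xF0 = 11110000 matches 11110xxx → 4-byte sequence.
Byte 1: 0xF0 = 11110000, payload 000 (3 bits).
Byte 2: 0x9F = 10011111 (10xxxxxx ✓), payload 011111.
Byte 3: 0xA7 = 10100111 (10xxxxxx ✓), payload 100111.
Byte 4: 0xAC = 10101100 (10xxxxxx ✓), payload 101100.
Concatenate: 000011111100111101100 = 0x1F9EC (21 bits → U+1F9EC).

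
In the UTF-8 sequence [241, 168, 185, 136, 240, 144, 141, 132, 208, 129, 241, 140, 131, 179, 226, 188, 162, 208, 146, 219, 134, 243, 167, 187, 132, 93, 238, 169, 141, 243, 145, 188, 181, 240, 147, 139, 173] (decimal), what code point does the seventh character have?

Offset 0: leading byte 0xF1 = 11110001 → 4-byte char #1 = F1 A8 B9 88.
Offset 4: leading byte 0xF0 = 11110000 → 4-byte char #2 = F0 90 8D 84.
Offset 8: leading byte 0xD0 = 11010000 → 2-byte char #3 = D0 81.
Offset 10: leading byte 0xF1 = 11110001 → 4-byte char #4 = F1 8C 83 B3.
Offset 14: leading byte 0xE2 = 11100010 → 3-byte char #5 = E2 BC A2.
Offset 17: leading byte 0xD0 = 11010000 → 2-byte char #6 = D0 92.
Offset 19: leading byte 0xDB = 11011011 → 2-byte char #7 = DB 86.
Leading byte 0xDB = 11011011 matches 110xxxxx → 2-byte sequence.
Byte 1: 0xDB = 11011011, payload 11011 (5 bits).
Byte 2: 0x86 = 10000110 (10xxxxxx ✓), payload 000110.
Concatenate: 11011000110 = 0x6C6 (11 bits → U+06C6).

U+06C6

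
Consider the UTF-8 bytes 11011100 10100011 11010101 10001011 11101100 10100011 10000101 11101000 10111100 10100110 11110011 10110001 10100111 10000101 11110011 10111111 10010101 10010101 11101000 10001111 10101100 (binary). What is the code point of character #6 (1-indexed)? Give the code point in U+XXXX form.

U+FF555

Offset 0: leading byte 0xDC = 11011100 → 2-byte char #1 = DC A3.
Offset 2: leading byte 0xD5 = 11010101 → 2-byte char #2 = D5 8B.
Offset 4: leading byte 0xEC = 11101100 → 3-byte char #3 = EC A3 85.
Offset 7: leading byte 0xE8 = 11101000 → 3-byte char #4 = E8 BC A6.
Offset 10: leading byte 0xF3 = 11110011 → 4-byte char #5 = F3 B1 A7 85.
Offset 14: leading byte 0xF3 = 11110011 → 4-byte char #6 = F3 BF 95 95.
Leading byte 0xF3 = 11110011 matches 11110xxx → 4-byte sequence.
Byte 1: 0xF3 = 11110011, payload 011 (3 bits).
Byte 2: 0xBF = 10111111 (10xxxxxx ✓), payload 111111.
Byte 3: 0x95 = 10010101 (10xxxxxx ✓), payload 010101.
Byte 4: 0x95 = 10010101 (10xxxxxx ✓), payload 010101.
Concatenate: 011111111010101010101 = 0xFF555 (21 bits → U+FF555).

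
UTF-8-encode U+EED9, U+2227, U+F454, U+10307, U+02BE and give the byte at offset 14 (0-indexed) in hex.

U+EED9 → 3-byte form EE BB 99 at offsets 0–2.
U+2227 → 3-byte form E2 88 A7 at offsets 3–5.
U+F454 → 3-byte form EF 91 94 at offsets 6–8.
U+10307 → 4-byte form F0 90 8C 87 at offsets 9–12.
U+02BE → 2-byte form CA BE at offsets 13–14.
Offset 14 falls in char 5's range; it's byte 2 of CA BE = 0xBE.

0xBE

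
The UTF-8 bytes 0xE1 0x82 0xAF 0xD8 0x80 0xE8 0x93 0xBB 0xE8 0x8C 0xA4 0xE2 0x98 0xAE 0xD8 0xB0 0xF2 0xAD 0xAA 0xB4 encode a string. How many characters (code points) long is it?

Byte at offset 0: 0xE1 = 11100001 → 3-byte char (#1). Advance 3.
Byte at offset 3: 0xD8 = 11011000 → 2-byte char (#2). Advance 2.
Byte at offset 5: 0xE8 = 11101000 → 3-byte char (#3). Advance 3.
Byte at offset 8: 0xE8 = 11101000 → 3-byte char (#4). Advance 3.
Byte at offset 11: 0xE2 = 11100010 → 3-byte char (#5). Advance 3.
Byte at offset 14: 0xD8 = 11011000 → 2-byte char (#6). Advance 2.
Byte at offset 16: 0xF2 = 11110010 → 4-byte char (#7). Advance 4.
Reached end at offset 20 after 7 code points.

7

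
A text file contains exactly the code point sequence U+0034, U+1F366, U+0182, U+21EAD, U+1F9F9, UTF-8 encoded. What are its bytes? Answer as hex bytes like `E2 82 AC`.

34 F0 9F 8D A6 C6 82 F0 A1 BA AD F0 9F A7 B9

U+0034: 1-byte form → 34.
U+1F366: 4-byte form → F0 9F 8D A6.
U+0182: 2-byte form → C6 82.
U+21EAD: 4-byte form → F0 A1 BA AD.
U+1F9F9: 4-byte form → F0 9F A7 B9.
Concatenated (15 bytes): 34 F0 9F 8D A6 C6 82 F0 A1 BA AD F0 9F A7 B9.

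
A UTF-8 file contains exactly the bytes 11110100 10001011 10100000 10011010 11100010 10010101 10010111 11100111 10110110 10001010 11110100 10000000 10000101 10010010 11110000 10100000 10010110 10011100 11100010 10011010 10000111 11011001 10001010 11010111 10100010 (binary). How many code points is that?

Byte at offset 0: 0xF4 = 11110100 → 4-byte char (#1). Advance 4.
Byte at offset 4: 0xE2 = 11100010 → 3-byte char (#2). Advance 3.
Byte at offset 7: 0xE7 = 11100111 → 3-byte char (#3). Advance 3.
Byte at offset 10: 0xF4 = 11110100 → 4-byte char (#4). Advance 4.
Byte at offset 14: 0xF0 = 11110000 → 4-byte char (#5). Advance 4.
Byte at offset 18: 0xE2 = 11100010 → 3-byte char (#6). Advance 3.
Byte at offset 21: 0xD9 = 11011001 → 2-byte char (#7). Advance 2.
Byte at offset 23: 0xD7 = 11010111 → 2-byte char (#8). Advance 2.
Reached end at offset 25 after 8 code points.

8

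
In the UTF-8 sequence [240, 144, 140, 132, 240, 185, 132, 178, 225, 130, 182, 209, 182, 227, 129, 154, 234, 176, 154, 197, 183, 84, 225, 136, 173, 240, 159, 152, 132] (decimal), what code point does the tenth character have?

U+1F604

Offset 0: leading byte 0xF0 = 11110000 → 4-byte char #1 = F0 90 8C 84.
Offset 4: leading byte 0xF0 = 11110000 → 4-byte char #2 = F0 B9 84 B2.
Offset 8: leading byte 0xE1 = 11100001 → 3-byte char #3 = E1 82 B6.
Offset 11: leading byte 0xD1 = 11010001 → 2-byte char #4 = D1 B6.
Offset 13: leading byte 0xE3 = 11100011 → 3-byte char #5 = E3 81 9A.
Offset 16: leading byte 0xEA = 11101010 → 3-byte char #6 = EA B0 9A.
Offset 19: leading byte 0xC5 = 11000101 → 2-byte char #7 = C5 B7.
Offset 21: leading byte 0x54 = 01010100 → 1-byte char #8 = 54.
Offset 22: leading byte 0xE1 = 11100001 → 3-byte char #9 = E1 88 AD.
Offset 25: leading byte 0xF0 = 11110000 → 4-byte char #10 = F0 9F 98 84.
Leading byte 0xF0 = 11110000 matches 11110xxx → 4-byte sequence.
Byte 1: 0xF0 = 11110000, payload 000 (3 bits).
Byte 2: 0x9F = 10011111 (10xxxxxx ✓), payload 011111.
Byte 3: 0x98 = 10011000 (10xxxxxx ✓), payload 011000.
Byte 4: 0x84 = 10000100 (10xxxxxx ✓), payload 000100.
Concatenate: 000011111011000000100 = 0x1F604 (21 bits → U+1F604).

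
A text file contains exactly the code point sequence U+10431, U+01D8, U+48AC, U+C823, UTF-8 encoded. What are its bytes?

F0 90 90 B1 C7 98 E4 A2 AC EC A0 A3

U+10431: 4-byte form → F0 90 90 B1.
U+01D8: 2-byte form → C7 98.
U+48AC: 3-byte form → E4 A2 AC.
U+C823: 3-byte form → EC A0 A3.
Concatenated (12 bytes): F0 90 90 B1 C7 98 E4 A2 AC EC A0 A3.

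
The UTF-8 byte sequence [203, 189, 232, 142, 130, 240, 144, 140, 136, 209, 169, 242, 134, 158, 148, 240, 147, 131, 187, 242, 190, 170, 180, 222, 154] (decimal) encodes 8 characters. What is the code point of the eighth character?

Offset 0: leading byte 0xCB = 11001011 → 2-byte char #1 = CB BD.
Offset 2: leading byte 0xE8 = 11101000 → 3-byte char #2 = E8 8E 82.
Offset 5: leading byte 0xF0 = 11110000 → 4-byte char #3 = F0 90 8C 88.
Offset 9: leading byte 0xD1 = 11010001 → 2-byte char #4 = D1 A9.
Offset 11: leading byte 0xF2 = 11110010 → 4-byte char #5 = F2 86 9E 94.
Offset 15: leading byte 0xF0 = 11110000 → 4-byte char #6 = F0 93 83 BB.
Offset 19: leading byte 0xF2 = 11110010 → 4-byte char #7 = F2 BE AA B4.
Offset 23: leading byte 0xDE = 11011110 → 2-byte char #8 = DE 9A.
Leading byte 0xDE = 11011110 matches 110xxxxx → 2-byte sequence.
Byte 1: 0xDE = 11011110, payload 11110 (5 bits).
Byte 2: 0x9A = 10011010 (10xxxxxx ✓), payload 011010.
Concatenate: 11110011010 = 0x79A (11 bits → U+079A).

U+079A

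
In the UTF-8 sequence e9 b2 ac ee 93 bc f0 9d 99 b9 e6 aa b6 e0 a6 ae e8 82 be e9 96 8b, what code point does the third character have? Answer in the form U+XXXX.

U+1D679

Offset 0: leading byte 0xE9 = 11101001 → 3-byte char #1 = E9 B2 AC.
Offset 3: leading byte 0xEE = 11101110 → 3-byte char #2 = EE 93 BC.
Offset 6: leading byte 0xF0 = 11110000 → 4-byte char #3 = F0 9D 99 B9.
Leading byte 0xF0 = 11110000 matches 11110xxx → 4-byte sequence.
Byte 1: 0xF0 = 11110000, payload 000 (3 bits).
Byte 2: 0x9D = 10011101 (10xxxxxx ✓), payload 011101.
Byte 3: 0x99 = 10011001 (10xxxxxx ✓), payload 011001.
Byte 4: 0xB9 = 10111001 (10xxxxxx ✓), payload 111001.
Concatenate: 000011101011001111001 = 0x1D679 (21 bits → U+1D679).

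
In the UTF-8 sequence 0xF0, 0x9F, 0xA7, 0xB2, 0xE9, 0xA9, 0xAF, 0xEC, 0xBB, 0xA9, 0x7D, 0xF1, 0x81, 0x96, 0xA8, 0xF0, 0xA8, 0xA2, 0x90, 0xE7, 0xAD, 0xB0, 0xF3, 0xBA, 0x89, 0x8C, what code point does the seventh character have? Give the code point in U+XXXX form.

U+7B70

Offset 0: leading byte 0xF0 = 11110000 → 4-byte char #1 = F0 9F A7 B2.
Offset 4: leading byte 0xE9 = 11101001 → 3-byte char #2 = E9 A9 AF.
Offset 7: leading byte 0xEC = 11101100 → 3-byte char #3 = EC BB A9.
Offset 10: leading byte 0x7D = 01111101 → 1-byte char #4 = 7D.
Offset 11: leading byte 0xF1 = 11110001 → 4-byte char #5 = F1 81 96 A8.
Offset 15: leading byte 0xF0 = 11110000 → 4-byte char #6 = F0 A8 A2 90.
Offset 19: leading byte 0xE7 = 11100111 → 3-byte char #7 = E7 AD B0.
Leading byte 0xE7 = 11100111 matches 1110xxxx → 3-byte sequence.
Byte 1: 0xE7 = 11100111, payload 0111 (4 bits).
Byte 2: 0xAD = 10101101 (10xxxxxx ✓), payload 101101.
Byte 3: 0xB0 = 10110000 (10xxxxxx ✓), payload 110000.
Concatenate: 0111101101110000 = 0x7B70 (16 bits → U+7B70).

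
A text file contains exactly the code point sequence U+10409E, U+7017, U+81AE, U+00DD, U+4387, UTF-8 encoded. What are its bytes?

U+10409E: 4-byte form → F4 84 82 9E.
U+7017: 3-byte form → E7 80 97.
U+81AE: 3-byte form → E8 86 AE.
U+00DD: 2-byte form → C3 9D.
U+4387: 3-byte form → E4 8E 87.
Concatenated (15 bytes): F4 84 82 9E E7 80 97 E8 86 AE C3 9D E4 8E 87.

F4 84 82 9E E7 80 97 E8 86 AE C3 9D E4 8E 87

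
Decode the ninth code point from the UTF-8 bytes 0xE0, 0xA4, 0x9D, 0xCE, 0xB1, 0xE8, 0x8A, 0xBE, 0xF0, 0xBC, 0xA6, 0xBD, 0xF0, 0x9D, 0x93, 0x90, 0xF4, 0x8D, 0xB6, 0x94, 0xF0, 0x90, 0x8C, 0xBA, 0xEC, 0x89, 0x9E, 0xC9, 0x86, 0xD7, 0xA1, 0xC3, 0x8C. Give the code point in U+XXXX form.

U+0246

Offset 0: leading byte 0xE0 = 11100000 → 3-byte char #1 = E0 A4 9D.
Offset 3: leading byte 0xCE = 11001110 → 2-byte char #2 = CE B1.
Offset 5: leading byte 0xE8 = 11101000 → 3-byte char #3 = E8 8A BE.
Offset 8: leading byte 0xF0 = 11110000 → 4-byte char #4 = F0 BC A6 BD.
Offset 12: leading byte 0xF0 = 11110000 → 4-byte char #5 = F0 9D 93 90.
Offset 16: leading byte 0xF4 = 11110100 → 4-byte char #6 = F4 8D B6 94.
Offset 20: leading byte 0xF0 = 11110000 → 4-byte char #7 = F0 90 8C BA.
Offset 24: leading byte 0xEC = 11101100 → 3-byte char #8 = EC 89 9E.
Offset 27: leading byte 0xC9 = 11001001 → 2-byte char #9 = C9 86.
Leading byte 0xC9 = 11001001 matches 110xxxxx → 2-byte sequence.
Byte 1: 0xC9 = 11001001, payload 01001 (5 bits).
Byte 2: 0x86 = 10000110 (10xxxxxx ✓), payload 000110.
Concatenate: 01001000110 = 0x246 (11 bits → U+0246).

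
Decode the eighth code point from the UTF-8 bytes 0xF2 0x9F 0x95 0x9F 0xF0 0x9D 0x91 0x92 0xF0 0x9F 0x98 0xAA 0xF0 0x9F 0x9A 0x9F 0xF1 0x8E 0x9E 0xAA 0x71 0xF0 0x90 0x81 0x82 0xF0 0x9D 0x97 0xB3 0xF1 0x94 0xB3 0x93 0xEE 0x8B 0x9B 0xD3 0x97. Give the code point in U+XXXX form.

Offset 0: leading byte 0xF2 = 11110010 → 4-byte char #1 = F2 9F 95 9F.
Offset 4: leading byte 0xF0 = 11110000 → 4-byte char #2 = F0 9D 91 92.
Offset 8: leading byte 0xF0 = 11110000 → 4-byte char #3 = F0 9F 98 AA.
Offset 12: leading byte 0xF0 = 11110000 → 4-byte char #4 = F0 9F 9A 9F.
Offset 16: leading byte 0xF1 = 11110001 → 4-byte char #5 = F1 8E 9E AA.
Offset 20: leading byte 0x71 = 01110001 → 1-byte char #6 = 71.
Offset 21: leading byte 0xF0 = 11110000 → 4-byte char #7 = F0 90 81 82.
Offset 25: leading byte 0xF0 = 11110000 → 4-byte char #8 = F0 9D 97 B3.
Leading byte 0xF0 = 11110000 matches 11110xxx → 4-byte sequence.
Byte 1: 0xF0 = 11110000, payload 000 (3 bits).
Byte 2: 0x9D = 10011101 (10xxxxxx ✓), payload 011101.
Byte 3: 0x97 = 10010111 (10xxxxxx ✓), payload 010111.
Byte 4: 0xB3 = 10110011 (10xxxxxx ✓), payload 110011.
Concatenate: 000011101010111110011 = 0x1D5F3 (21 bits → U+1D5F3).

U+1D5F3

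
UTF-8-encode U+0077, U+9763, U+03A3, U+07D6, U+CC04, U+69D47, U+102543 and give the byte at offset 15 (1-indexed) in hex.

1-indexed offset 15 is 0-indexed offset 14.
U+0077 → 1-byte form 77 at offsets 0–0.
U+9763 → 3-byte form E9 9D A3 at offsets 1–3.
U+03A3 → 2-byte form CE A3 at offsets 4–5.
U+07D6 → 2-byte form DF 96 at offsets 6–7.
U+CC04 → 3-byte form EC B0 84 at offsets 8–10.
U+69D47 → 4-byte form F1 A9 B5 87 at offsets 11–14.
Offset 14 falls in char 6's range; it's byte 4 of F1 A9 B5 87 = 0x87.

0x87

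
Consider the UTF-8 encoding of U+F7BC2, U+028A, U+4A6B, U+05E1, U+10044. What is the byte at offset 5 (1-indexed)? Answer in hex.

1-indexed offset 5 is 0-indexed offset 4.
U+F7BC2 → 4-byte form F3 B7 AF 82 at offsets 0–3.
U+028A → 2-byte form CA 8A at offsets 4–5.
Offset 4 falls in char 2's range; it's byte 1 of CA 8A = 0xCA.

0xCA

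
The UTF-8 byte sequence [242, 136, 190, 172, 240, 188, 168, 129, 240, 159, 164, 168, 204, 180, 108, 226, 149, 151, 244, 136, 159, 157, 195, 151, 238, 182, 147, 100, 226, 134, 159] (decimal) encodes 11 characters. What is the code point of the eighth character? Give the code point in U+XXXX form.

U+00D7

Offset 0: leading byte 0xF2 = 11110010 → 4-byte char #1 = F2 88 BE AC.
Offset 4: leading byte 0xF0 = 11110000 → 4-byte char #2 = F0 BC A8 81.
Offset 8: leading byte 0xF0 = 11110000 → 4-byte char #3 = F0 9F A4 A8.
Offset 12: leading byte 0xCC = 11001100 → 2-byte char #4 = CC B4.
Offset 14: leading byte 0x6C = 01101100 → 1-byte char #5 = 6C.
Offset 15: leading byte 0xE2 = 11100010 → 3-byte char #6 = E2 95 97.
Offset 18: leading byte 0xF4 = 11110100 → 4-byte char #7 = F4 88 9F 9D.
Offset 22: leading byte 0xC3 = 11000011 → 2-byte char #8 = C3 97.
Leading byte 0xC3 = 11000011 matches 110xxxxx → 2-byte sequence.
Byte 1: 0xC3 = 11000011, payload 00011 (5 bits).
Byte 2: 0x97 = 10010111 (10xxxxxx ✓), payload 010111.
Concatenate: 00011010111 = 0xD7 (11 bits → U+00D7).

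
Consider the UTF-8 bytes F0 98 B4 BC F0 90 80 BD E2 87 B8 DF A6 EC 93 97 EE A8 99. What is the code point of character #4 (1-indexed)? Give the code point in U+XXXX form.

Offset 0: leading byte 0xF0 = 11110000 → 4-byte char #1 = F0 98 B4 BC.
Offset 4: leading byte 0xF0 = 11110000 → 4-byte char #2 = F0 90 80 BD.
Offset 8: leading byte 0xE2 = 11100010 → 3-byte char #3 = E2 87 B8.
Offset 11: leading byte 0xDF = 11011111 → 2-byte char #4 = DF A6.
Leading byte 0xDF = 11011111 matches 110xxxxx → 2-byte sequence.
Byte 1: 0xDF = 11011111, payload 11111 (5 bits).
Byte 2: 0xA6 = 10100110 (10xxxxxx ✓), payload 100110.
Concatenate: 11111100110 = 0x7E6 (11 bits → U+07E6).

U+07E6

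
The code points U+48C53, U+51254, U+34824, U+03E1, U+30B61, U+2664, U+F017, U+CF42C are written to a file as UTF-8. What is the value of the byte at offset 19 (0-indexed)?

0x99

U+48C53 → 4-byte form F1 88 B1 93 at offsets 0–3.
U+51254 → 4-byte form F1 91 89 94 at offsets 4–7.
U+34824 → 4-byte form F0 B4 A0 A4 at offsets 8–11.
U+03E1 → 2-byte form CF A1 at offsets 12–13.
U+30B61 → 4-byte form F0 B0 AD A1 at offsets 14–17.
U+2664 → 3-byte form E2 99 A4 at offsets 18–20.
Offset 19 falls in char 6's range; it's byte 2 of E2 99 A4 = 0x99.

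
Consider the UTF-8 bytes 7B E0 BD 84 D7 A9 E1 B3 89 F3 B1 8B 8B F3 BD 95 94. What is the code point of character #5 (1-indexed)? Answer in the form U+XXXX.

U+F12CB

Offset 0: leading byte 0x7B = 01111011 → 1-byte char #1 = 7B.
Offset 1: leading byte 0xE0 = 11100000 → 3-byte char #2 = E0 BD 84.
Offset 4: leading byte 0xD7 = 11010111 → 2-byte char #3 = D7 A9.
Offset 6: leading byte 0xE1 = 11100001 → 3-byte char #4 = E1 B3 89.
Offset 9: leading byte 0xF3 = 11110011 → 4-byte char #5 = F3 B1 8B 8B.
Leading byte 0xF3 = 11110011 matches 11110xxx → 4-byte sequence.
Byte 1: 0xF3 = 11110011, payload 011 (3 bits).
Byte 2: 0xB1 = 10110001 (10xxxxxx ✓), payload 110001.
Byte 3: 0x8B = 10001011 (10xxxxxx ✓), payload 001011.
Byte 4: 0x8B = 10001011 (10xxxxxx ✓), payload 001011.
Concatenate: 011110001001011001011 = 0xF12CB (21 bits → U+F12CB).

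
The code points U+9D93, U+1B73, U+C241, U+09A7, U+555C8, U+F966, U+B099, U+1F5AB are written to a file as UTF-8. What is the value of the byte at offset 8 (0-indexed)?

U+9D93 → 3-byte form E9 B6 93 at offsets 0–2.
U+1B73 → 3-byte form E1 AD B3 at offsets 3–5.
U+C241 → 3-byte form EC 89 81 at offsets 6–8.
Offset 8 falls in char 3's range; it's byte 3 of EC 89 81 = 0x81.

0x81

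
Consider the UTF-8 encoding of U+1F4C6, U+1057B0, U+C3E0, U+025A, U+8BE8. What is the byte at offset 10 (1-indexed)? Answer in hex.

1-indexed offset 10 is 0-indexed offset 9.
U+1F4C6 → 4-byte form F0 9F 93 86 at offsets 0–3.
U+1057B0 → 4-byte form F4 85 9E B0 at offsets 4–7.
U+C3E0 → 3-byte form EC 8F A0 at offsets 8–10.
Offset 9 falls in char 3's range; it's byte 2 of EC 8F A0 = 0x8F.

0x8F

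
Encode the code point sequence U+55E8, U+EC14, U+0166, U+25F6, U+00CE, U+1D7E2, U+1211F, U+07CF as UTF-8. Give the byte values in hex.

E5 97 A8 EE B0 94 C5 A6 E2 97 B6 C3 8E F0 9D 9F A2 F0 92 84 9F DF 8F

U+55E8: 3-byte form → E5 97 A8.
U+EC14: 3-byte form → EE B0 94.
U+0166: 2-byte form → C5 A6.
U+25F6: 3-byte form → E2 97 B6.
U+00CE: 2-byte form → C3 8E.
U+1D7E2: 4-byte form → F0 9D 9F A2.
U+1211F: 4-byte form → F0 92 84 9F.
U+07CF: 2-byte form → DF 8F.
Concatenated (23 bytes): E5 97 A8 EE B0 94 C5 A6 E2 97 B6 C3 8E F0 9D 9F A2 F0 92 84 9F DF 8F.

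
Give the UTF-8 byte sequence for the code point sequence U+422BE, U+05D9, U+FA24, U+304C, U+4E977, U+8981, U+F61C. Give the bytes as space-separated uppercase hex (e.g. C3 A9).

F1 82 8A BE D7 99 EF A8 A4 E3 81 8C F1 8E A5 B7 E8 A6 81 EF 98 9C

U+422BE: 4-byte form → F1 82 8A BE.
U+05D9: 2-byte form → D7 99.
U+FA24: 3-byte form → EF A8 A4.
U+304C: 3-byte form → E3 81 8C.
U+4E977: 4-byte form → F1 8E A5 B7.
U+8981: 3-byte form → E8 A6 81.
U+F61C: 3-byte form → EF 98 9C.
Concatenated (22 bytes): F1 82 8A BE D7 99 EF A8 A4 E3 81 8C F1 8E A5 B7 E8 A6 81 EF 98 9C.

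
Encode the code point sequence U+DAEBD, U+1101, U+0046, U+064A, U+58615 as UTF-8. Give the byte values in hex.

U+DAEBD: 4-byte form → F3 9A BA BD.
U+1101: 3-byte form → E1 84 81.
U+0046: 1-byte form → 46.
U+064A: 2-byte form → D9 8A.
U+58615: 4-byte form → F1 98 98 95.
Concatenated (14 bytes): F3 9A BA BD E1 84 81 46 D9 8A F1 98 98 95.

F3 9A BA BD E1 84 81 46 D9 8A F1 98 98 95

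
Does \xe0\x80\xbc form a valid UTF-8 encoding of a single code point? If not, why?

Leading byte 0xE0 = 11100000 → 3-byte form.
Continuation bytes all match 10xxxxxx. Payload decodes to 0x3C.
But 0x3C < 0x800, the minimum for a 3-byte sequence — this is an overlong encoding.

invalid (overlong encoding)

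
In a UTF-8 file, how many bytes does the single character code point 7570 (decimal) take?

U+1D92 = 0x1D92. UTF-8 uses 1 byte below 0x80, 2 below 0x800, 3 below 0x10000, 4 up to 0x10FFFF. 0x1D92 is in U+0800–U+FFFF → 3 bytes.

3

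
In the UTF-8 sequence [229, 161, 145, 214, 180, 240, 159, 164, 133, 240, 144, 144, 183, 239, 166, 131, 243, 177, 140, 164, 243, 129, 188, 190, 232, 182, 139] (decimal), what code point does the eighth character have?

Offset 0: leading byte 0xE5 = 11100101 → 3-byte char #1 = E5 A1 91.
Offset 3: leading byte 0xD6 = 11010110 → 2-byte char #2 = D6 B4.
Offset 5: leading byte 0xF0 = 11110000 → 4-byte char #3 = F0 9F A4 85.
Offset 9: leading byte 0xF0 = 11110000 → 4-byte char #4 = F0 90 90 B7.
Offset 13: leading byte 0xEF = 11101111 → 3-byte char #5 = EF A6 83.
Offset 16: leading byte 0xF3 = 11110011 → 4-byte char #6 = F3 B1 8C A4.
Offset 20: leading byte 0xF3 = 11110011 → 4-byte char #7 = F3 81 BC BE.
Offset 24: leading byte 0xE8 = 11101000 → 3-byte char #8 = E8 B6 8B.
Leading byte 0xE8 = 11101000 matches 1110xxxx → 3-byte sequence.
Byte 1: 0xE8 = 11101000, payload 1000 (4 bits).
Byte 2: 0xB6 = 10110110 (10xxxxxx ✓), payload 110110.
Byte 3: 0x8B = 10001011 (10xxxxxx ✓), payload 001011.
Concatenate: 1000110110001011 = 0x8D8B (16 bits → U+8D8B).

U+8D8B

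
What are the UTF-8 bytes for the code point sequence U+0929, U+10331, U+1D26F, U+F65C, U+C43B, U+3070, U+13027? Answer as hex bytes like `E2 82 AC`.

U+0929: 3-byte form → E0 A4 A9.
U+10331: 4-byte form → F0 90 8C B1.
U+1D26F: 4-byte form → F0 9D 89 AF.
U+F65C: 3-byte form → EF 99 9C.
U+C43B: 3-byte form → EC 90 BB.
U+3070: 3-byte form → E3 81 B0.
U+13027: 4-byte form → F0 93 80 A7.
Concatenated (24 bytes): E0 A4 A9 F0 90 8C B1 F0 9D 89 AF EF 99 9C EC 90 BB E3 81 B0 F0 93 80 A7.

E0 A4 A9 F0 90 8C B1 F0 9D 89 AF EF 99 9C EC 90 BB E3 81 B0 F0 93 80 A7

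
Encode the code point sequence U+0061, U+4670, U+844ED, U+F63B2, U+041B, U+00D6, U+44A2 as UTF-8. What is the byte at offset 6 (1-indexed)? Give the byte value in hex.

1-indexed offset 6 is 0-indexed offset 5.
U+0061 → 1-byte form 61 at offsets 0–0.
U+4670 → 3-byte form E4 99 B0 at offsets 1–3.
U+844ED → 4-byte form F2 84 93 AD at offsets 4–7.
Offset 5 falls in char 3's range; it's byte 2 of F2 84 93 AD = 0x84.

0x84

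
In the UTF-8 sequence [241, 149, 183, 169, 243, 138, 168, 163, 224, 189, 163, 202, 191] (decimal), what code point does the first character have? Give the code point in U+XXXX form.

Offset 0: leading byte 0xF1 = 11110001 → 4-byte char #1 = F1 95 B7 A9.
Leading byte 0xF1 = 11110001 matches 11110xxx → 4-byte sequence.
Byte 1: 0xF1 = 11110001, payload 001 (3 bits).
Byte 2: 0x95 = 10010101 (10xxxxxx ✓), payload 010101.
Byte 3: 0xB7 = 10110111 (10xxxxxx ✓), payload 110111.
Byte 4: 0xA9 = 10101001 (10xxxxxx ✓), payload 101001.
Concatenate: 001010101110111101001 = 0x55DE9 (21 bits → U+55DE9).

U+55DE9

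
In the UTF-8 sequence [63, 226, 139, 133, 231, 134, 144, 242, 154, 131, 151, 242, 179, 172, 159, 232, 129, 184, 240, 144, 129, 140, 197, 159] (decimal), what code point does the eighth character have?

Offset 0: leading byte 0x3F = 00111111 → 1-byte char #1 = 3F.
Offset 1: leading byte 0xE2 = 11100010 → 3-byte char #2 = E2 8B 85.
Offset 4: leading byte 0xE7 = 11100111 → 3-byte char #3 = E7 86 90.
Offset 7: leading byte 0xF2 = 11110010 → 4-byte char #4 = F2 9A 83 97.
Offset 11: leading byte 0xF2 = 11110010 → 4-byte char #5 = F2 B3 AC 9F.
Offset 15: leading byte 0xE8 = 11101000 → 3-byte char #6 = E8 81 B8.
Offset 18: leading byte 0xF0 = 11110000 → 4-byte char #7 = F0 90 81 8C.
Offset 22: leading byte 0xC5 = 11000101 → 2-byte char #8 = C5 9F.
Leading byte 0xC5 = 11000101 matches 110xxxxx → 2-byte sequence.
Byte 1: 0xC5 = 11000101, payload 00101 (5 bits).
Byte 2: 0x9F = 10011111 (10xxxxxx ✓), payload 011111.
Concatenate: 00101011111 = 0x15F (11 bits → U+015F).

U+015F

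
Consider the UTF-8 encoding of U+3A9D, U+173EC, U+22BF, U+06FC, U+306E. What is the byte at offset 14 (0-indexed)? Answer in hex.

0xAE

U+3A9D → 3-byte form E3 AA 9D at offsets 0–2.
U+173EC → 4-byte form F0 97 8F AC at offsets 3–6.
U+22BF → 3-byte form E2 8A BF at offsets 7–9.
U+06FC → 2-byte form DB BC at offsets 10–11.
U+306E → 3-byte form E3 81 AE at offsets 12–14.
Offset 14 falls in char 5's range; it's byte 3 of E3 81 AE = 0xAE.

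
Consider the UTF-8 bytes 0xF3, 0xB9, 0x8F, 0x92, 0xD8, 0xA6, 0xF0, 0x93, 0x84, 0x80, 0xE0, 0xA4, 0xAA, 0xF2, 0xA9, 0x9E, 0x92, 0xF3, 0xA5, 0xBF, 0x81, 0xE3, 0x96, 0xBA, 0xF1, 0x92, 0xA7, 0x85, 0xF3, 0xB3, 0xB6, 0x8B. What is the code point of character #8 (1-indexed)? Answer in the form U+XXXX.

Offset 0: leading byte 0xF3 = 11110011 → 4-byte char #1 = F3 B9 8F 92.
Offset 4: leading byte 0xD8 = 11011000 → 2-byte char #2 = D8 A6.
Offset 6: leading byte 0xF0 = 11110000 → 4-byte char #3 = F0 93 84 80.
Offset 10: leading byte 0xE0 = 11100000 → 3-byte char #4 = E0 A4 AA.
Offset 13: leading byte 0xF2 = 11110010 → 4-byte char #5 = F2 A9 9E 92.
Offset 17: leading byte 0xF3 = 11110011 → 4-byte char #6 = F3 A5 BF 81.
Offset 21: leading byte 0xE3 = 11100011 → 3-byte char #7 = E3 96 BA.
Offset 24: leading byte 0xF1 = 11110001 → 4-byte char #8 = F1 92 A7 85.
Leading byte 0xF1 = 11110001 matches 11110xxx → 4-byte sequence.
Byte 1: 0xF1 = 11110001, payload 001 (3 bits).
Byte 2: 0x92 = 10010010 (10xxxxxx ✓), payload 010010.
Byte 3: 0xA7 = 10100111 (10xxxxxx ✓), payload 100111.
Byte 4: 0x85 = 10000101 (10xxxxxx ✓), payload 000101.
Concatenate: 001010010100111000101 = 0x529C5 (21 bits → U+529C5).

U+529C5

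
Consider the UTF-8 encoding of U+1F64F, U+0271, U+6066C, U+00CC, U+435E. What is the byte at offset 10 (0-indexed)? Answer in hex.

0xC3

U+1F64F → 4-byte form F0 9F 99 8F at offsets 0–3.
U+0271 → 2-byte form C9 B1 at offsets 4–5.
U+6066C → 4-byte form F1 A0 99 AC at offsets 6–9.
U+00CC → 2-byte form C3 8C at offsets 10–11.
Offset 10 falls in char 4's range; it's byte 1 of C3 8C = 0xC3.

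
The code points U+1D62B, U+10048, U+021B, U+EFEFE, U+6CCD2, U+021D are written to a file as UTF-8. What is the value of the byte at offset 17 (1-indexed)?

1-indexed offset 17 is 0-indexed offset 16.
U+1D62B → 4-byte form F0 9D 98 AB at offsets 0–3.
U+10048 → 4-byte form F0 90 81 88 at offsets 4–7.
U+021B → 2-byte form C8 9B at offsets 8–9.
U+EFEFE → 4-byte form F3 AF BB BE at offsets 10–13.
U+6CCD2 → 4-byte form F1 AC B3 92 at offsets 14–17.
Offset 16 falls in char 5's range; it's byte 3 of F1 AC B3 92 = 0xB3.

0xB3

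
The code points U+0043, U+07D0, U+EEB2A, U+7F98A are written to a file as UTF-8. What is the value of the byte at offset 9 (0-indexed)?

U+0043 → 1-byte form 43 at offsets 0–0.
U+07D0 → 2-byte form DF 90 at offsets 1–2.
U+EEB2A → 4-byte form F3 AE AC AA at offsets 3–6.
U+7F98A → 4-byte form F1 BF A6 8A at offsets 7–10.
Offset 9 falls in char 4's range; it's byte 3 of F1 BF A6 8A = 0xA6.

0xA6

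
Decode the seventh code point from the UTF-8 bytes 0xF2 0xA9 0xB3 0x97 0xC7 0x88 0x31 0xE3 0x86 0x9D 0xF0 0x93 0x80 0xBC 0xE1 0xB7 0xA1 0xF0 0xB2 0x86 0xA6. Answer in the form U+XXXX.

Offset 0: leading byte 0xF2 = 11110010 → 4-byte char #1 = F2 A9 B3 97.
Offset 4: leading byte 0xC7 = 11000111 → 2-byte char #2 = C7 88.
Offset 6: leading byte 0x31 = 00110001 → 1-byte char #3 = 31.
Offset 7: leading byte 0xE3 = 11100011 → 3-byte char #4 = E3 86 9D.
Offset 10: leading byte 0xF0 = 11110000 → 4-byte char #5 = F0 93 80 BC.
Offset 14: leading byte 0xE1 = 11100001 → 3-byte char #6 = E1 B7 A1.
Offset 17: leading byte 0xF0 = 11110000 → 4-byte char #7 = F0 B2 86 A6.
Leading byte 0xF0 = 11110000 matches 11110xxx → 4-byte sequence.
Byte 1: 0xF0 = 11110000, payload 000 (3 bits).
Byte 2: 0xB2 = 10110010 (10xxxxxx ✓), payload 110010.
Byte 3: 0x86 = 10000110 (10xxxxxx ✓), payload 000110.
Byte 4: 0xA6 = 10100110 (10xxxxxx ✓), payload 100110.
Concatenate: 000110010000110100110 = 0x321A6 (21 bits → U+321A6).

U+321A6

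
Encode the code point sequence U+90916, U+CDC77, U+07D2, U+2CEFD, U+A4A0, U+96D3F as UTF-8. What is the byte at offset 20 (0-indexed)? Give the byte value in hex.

U+90916 → 4-byte form F2 90 A4 96 at offsets 0–3.
U+CDC77 → 4-byte form F3 8D B1 B7 at offsets 4–7.
U+07D2 → 2-byte form DF 92 at offsets 8–9.
U+2CEFD → 4-byte form F0 AC BB BD at offsets 10–13.
U+A4A0 → 3-byte form EA 92 A0 at offsets 14–16.
U+96D3F → 4-byte form F2 96 B4 BF at offsets 17–20.
Offset 20 falls in char 6's range; it's byte 4 of F2 96 B4 BF = 0xBF.

0xBF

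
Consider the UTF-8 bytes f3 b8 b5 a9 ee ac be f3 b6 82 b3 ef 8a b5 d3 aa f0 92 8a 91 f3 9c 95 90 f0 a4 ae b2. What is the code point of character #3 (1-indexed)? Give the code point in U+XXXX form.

U+F60B3

Offset 0: leading byte 0xF3 = 11110011 → 4-byte char #1 = F3 B8 B5 A9.
Offset 4: leading byte 0xEE = 11101110 → 3-byte char #2 = EE AC BE.
Offset 7: leading byte 0xF3 = 11110011 → 4-byte char #3 = F3 B6 82 B3.
Leading byte 0xF3 = 11110011 matches 11110xxx → 4-byte sequence.
Byte 1: 0xF3 = 11110011, payload 011 (3 bits).
Byte 2: 0xB6 = 10110110 (10xxxxxx ✓), payload 110110.
Byte 3: 0x82 = 10000010 (10xxxxxx ✓), payload 000010.
Byte 4: 0xB3 = 10110011 (10xxxxxx ✓), payload 110011.
Concatenate: 011110110000010110011 = 0xF60B3 (21 bits → U+F60B3).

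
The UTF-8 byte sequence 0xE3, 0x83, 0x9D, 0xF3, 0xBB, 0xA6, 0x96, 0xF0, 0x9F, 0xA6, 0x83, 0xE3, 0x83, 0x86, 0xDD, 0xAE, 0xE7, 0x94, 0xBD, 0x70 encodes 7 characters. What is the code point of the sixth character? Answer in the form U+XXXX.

Offset 0: leading byte 0xE3 = 11100011 → 3-byte char #1 = E3 83 9D.
Offset 3: leading byte 0xF3 = 11110011 → 4-byte char #2 = F3 BB A6 96.
Offset 7: leading byte 0xF0 = 11110000 → 4-byte char #3 = F0 9F A6 83.
Offset 11: leading byte 0xE3 = 11100011 → 3-byte char #4 = E3 83 86.
Offset 14: leading byte 0xDD = 11011101 → 2-byte char #5 = DD AE.
Offset 16: leading byte 0xE7 = 11100111 → 3-byte char #6 = E7 94 BD.
Leading byte 0xE7 = 11100111 matches 1110xxxx → 3-byte sequence.
Byte 1: 0xE7 = 11100111, payload 0111 (4 bits).
Byte 2: 0x94 = 10010100 (10xxxxxx ✓), payload 010100.
Byte 3: 0xBD = 10111101 (10xxxxxx ✓), payload 111101.
Concatenate: 0111010100111101 = 0x753D (16 bits → U+753D).

U+753D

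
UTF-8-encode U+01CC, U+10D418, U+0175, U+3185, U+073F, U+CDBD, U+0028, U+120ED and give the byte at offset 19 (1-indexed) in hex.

0x92

1-indexed offset 19 is 0-indexed offset 18.
U+01CC → 2-byte form C7 8C at offsets 0–1.
U+10D418 → 4-byte form F4 8D 90 98 at offsets 2–5.
U+0175 → 2-byte form C5 B5 at offsets 6–7.
U+3185 → 3-byte form E3 86 85 at offsets 8–10.
U+073F → 2-byte form DC BF at offsets 11–12.
U+CDBD → 3-byte form EC B6 BD at offsets 13–15.
U+0028 → 1-byte form 28 at offsets 16–16.
U+120ED → 4-byte form F0 92 83 AD at offsets 17–20.
Offset 18 falls in char 8's range; it's byte 2 of F0 92 83 AD = 0x92.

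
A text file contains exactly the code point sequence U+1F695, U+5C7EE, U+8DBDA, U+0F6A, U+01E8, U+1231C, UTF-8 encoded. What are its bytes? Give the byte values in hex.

U+1F695: 4-byte form → F0 9F 9A 95.
U+5C7EE: 4-byte form → F1 9C 9F AE.
U+8DBDA: 4-byte form → F2 8D AF 9A.
U+0F6A: 3-byte form → E0 BD AA.
U+01E8: 2-byte form → C7 A8.
U+1231C: 4-byte form → F0 92 8C 9C.
Concatenated (21 bytes): F0 9F 9A 95 F1 9C 9F AE F2 8D AF 9A E0 BD AA C7 A8 F0 92 8C 9C.

F0 9F 9A 95 F1 9C 9F AE F2 8D AF 9A E0 BD AA C7 A8 F0 92 8C 9C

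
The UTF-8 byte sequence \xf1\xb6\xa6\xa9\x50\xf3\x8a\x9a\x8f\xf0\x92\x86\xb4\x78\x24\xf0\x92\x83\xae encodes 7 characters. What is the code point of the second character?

U+0050

Offset 0: leading byte 0xF1 = 11110001 → 4-byte char #1 = F1 B6 A6 A9.
Offset 4: leading byte 0x50 = 01010000 → 1-byte char #2 = 50.
Leading byte 0x50 = 01010000 matches 0xxxxxxx → 1-byte sequence.
Byte 1: 0x50 = 01010000, payload 1010000 (7 bits).
Concatenate: 1010000 = 0x50 (7 bits → U+0050).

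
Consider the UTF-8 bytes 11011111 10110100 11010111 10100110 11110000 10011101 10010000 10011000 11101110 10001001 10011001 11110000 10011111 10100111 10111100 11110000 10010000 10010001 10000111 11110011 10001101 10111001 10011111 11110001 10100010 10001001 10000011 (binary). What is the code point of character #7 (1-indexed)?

U+CDE5F

Offset 0: leading byte 0xDF = 11011111 → 2-byte char #1 = DF B4.
Offset 2: leading byte 0xD7 = 11010111 → 2-byte char #2 = D7 A6.
Offset 4: leading byte 0xF0 = 11110000 → 4-byte char #3 = F0 9D 90 98.
Offset 8: leading byte 0xEE = 11101110 → 3-byte char #4 = EE 89 99.
Offset 11: leading byte 0xF0 = 11110000 → 4-byte char #5 = F0 9F A7 BC.
Offset 15: leading byte 0xF0 = 11110000 → 4-byte char #6 = F0 90 91 87.
Offset 19: leading byte 0xF3 = 11110011 → 4-byte char #7 = F3 8D B9 9F.
Leading byte 0xF3 = 11110011 matches 11110xxx → 4-byte sequence.
Byte 1: 0xF3 = 11110011, payload 011 (3 bits).
Byte 2: 0x8D = 10001101 (10xxxxxx ✓), payload 001101.
Byte 3: 0xB9 = 10111001 (10xxxxxx ✓), payload 111001.
Byte 4: 0x9F = 10011111 (10xxxxxx ✓), payload 011111.
Concatenate: 011001101111001011111 = 0xCDE5F (21 bits → U+CDE5F).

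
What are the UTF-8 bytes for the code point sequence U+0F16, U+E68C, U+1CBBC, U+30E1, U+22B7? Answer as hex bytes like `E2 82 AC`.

U+0F16: 3-byte form → E0 BC 96.
U+E68C: 3-byte form → EE 9A 8C.
U+1CBBC: 4-byte form → F0 9C AE BC.
U+30E1: 3-byte form → E3 83 A1.
U+22B7: 3-byte form → E2 8A B7.
Concatenated (16 bytes): E0 BC 96 EE 9A 8C F0 9C AE BC E3 83 A1 E2 8A B7.

E0 BC 96 EE 9A 8C F0 9C AE BC E3 83 A1 E2 8A B7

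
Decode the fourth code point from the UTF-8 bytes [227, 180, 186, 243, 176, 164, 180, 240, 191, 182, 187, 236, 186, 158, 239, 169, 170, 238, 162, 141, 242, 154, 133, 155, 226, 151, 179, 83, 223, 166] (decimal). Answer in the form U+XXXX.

Offset 0: leading byte 0xE3 = 11100011 → 3-byte char #1 = E3 B4 BA.
Offset 3: leading byte 0xF3 = 11110011 → 4-byte char #2 = F3 B0 A4 B4.
Offset 7: leading byte 0xF0 = 11110000 → 4-byte char #3 = F0 BF B6 BB.
Offset 11: leading byte 0xEC = 11101100 → 3-byte char #4 = EC BA 9E.
Leading byte 0xEC = 11101100 matches 1110xxxx → 3-byte sequence.
Byte 1: 0xEC = 11101100, payload 1100 (4 bits).
Byte 2: 0xBA = 10111010 (10xxxxxx ✓), payload 111010.
Byte 3: 0x9E = 10011110 (10xxxxxx ✓), payload 011110.
Concatenate: 1100111010011110 = 0xCE9E (16 bits → U+CE9E).

U+CE9E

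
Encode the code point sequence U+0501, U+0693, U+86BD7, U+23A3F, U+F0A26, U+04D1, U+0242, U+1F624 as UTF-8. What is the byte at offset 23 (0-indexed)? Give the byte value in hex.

U+0501 → 2-byte form D4 81 at offsets 0–1.
U+0693 → 2-byte form DA 93 at offsets 2–3.
U+86BD7 → 4-byte form F2 86 AF 97 at offsets 4–7.
U+23A3F → 4-byte form F0 A3 A8 BF at offsets 8–11.
U+F0A26 → 4-byte form F3 B0 A8 A6 at offsets 12–15.
U+04D1 → 2-byte form D3 91 at offsets 16–17.
U+0242 → 2-byte form C9 82 at offsets 18–19.
U+1F624 → 4-byte form F0 9F 98 A4 at offsets 20–23.
Offset 23 falls in char 8's range; it's byte 4 of F0 9F 98 A4 = 0xA4.

0xA4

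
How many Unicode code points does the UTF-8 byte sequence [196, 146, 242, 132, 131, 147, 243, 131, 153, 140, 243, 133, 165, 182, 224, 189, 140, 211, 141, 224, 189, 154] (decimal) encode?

Byte at offset 0: 0xC4 = 11000100 → 2-byte char (#1). Advance 2.
Byte at offset 2: 0xF2 = 11110010 → 4-byte char (#2). Advance 4.
Byte at offset 6: 0xF3 = 11110011 → 4-byte char (#3). Advance 4.
Byte at offset 10: 0xF3 = 11110011 → 4-byte char (#4). Advance 4.
Byte at offset 14: 0xE0 = 11100000 → 3-byte char (#5). Advance 3.
Byte at offset 17: 0xD3 = 11010011 → 2-byte char (#6). Advance 2.
Byte at offset 19: 0xE0 = 11100000 → 3-byte char (#7). Advance 3.
Reached end at offset 22 after 7 code points.

7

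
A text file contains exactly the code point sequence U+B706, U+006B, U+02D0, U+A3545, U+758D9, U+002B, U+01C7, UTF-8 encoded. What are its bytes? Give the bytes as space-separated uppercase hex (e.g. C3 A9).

U+B706: 3-byte form → EB 9C 86.
U+006B: 1-byte form → 6B.
U+02D0: 2-byte form → CB 90.
U+A3545: 4-byte form → F2 A3 95 85.
U+758D9: 4-byte form → F1 B5 A3 99.
U+002B: 1-byte form → 2B.
U+01C7: 2-byte form → C7 87.
Concatenated (17 bytes): EB 9C 86 6B CB 90 F2 A3 95 85 F1 B5 A3 99 2B C7 87.

EB 9C 86 6B CB 90 F2 A3 95 85 F1 B5 A3 99 2B C7 87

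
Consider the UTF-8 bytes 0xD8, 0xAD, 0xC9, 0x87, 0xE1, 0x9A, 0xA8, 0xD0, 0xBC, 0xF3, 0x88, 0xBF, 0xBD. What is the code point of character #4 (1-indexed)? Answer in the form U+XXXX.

U+043C

Offset 0: leading byte 0xD8 = 11011000 → 2-byte char #1 = D8 AD.
Offset 2: leading byte 0xC9 = 11001001 → 2-byte char #2 = C9 87.
Offset 4: leading byte 0xE1 = 11100001 → 3-byte char #3 = E1 9A A8.
Offset 7: leading byte 0xD0 = 11010000 → 2-byte char #4 = D0 BC.
Leading byte 0xD0 = 11010000 matches 110xxxxx → 2-byte sequence.
Byte 1: 0xD0 = 11010000, payload 10000 (5 bits).
Byte 2: 0xBC = 10111100 (10xxxxxx ✓), payload 111100.
Concatenate: 10000111100 = 0x43C (11 bits → U+043C).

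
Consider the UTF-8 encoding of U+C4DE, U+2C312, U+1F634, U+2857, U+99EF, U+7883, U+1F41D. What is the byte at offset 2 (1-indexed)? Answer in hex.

0x93

1-indexed offset 2 is 0-indexed offset 1.
U+C4DE → 3-byte form EC 93 9E at offsets 0–2.
Offset 1 falls in char 1's range; it's byte 2 of EC 93 9E = 0x93.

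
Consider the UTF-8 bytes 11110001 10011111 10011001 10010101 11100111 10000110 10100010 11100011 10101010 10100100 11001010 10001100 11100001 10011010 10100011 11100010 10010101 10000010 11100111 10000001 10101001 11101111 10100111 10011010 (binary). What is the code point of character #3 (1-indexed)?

U+3AA4

Offset 0: leading byte 0xF1 = 11110001 → 4-byte char #1 = F1 9F 99 95.
Offset 4: leading byte 0xE7 = 11100111 → 3-byte char #2 = E7 86 A2.
Offset 7: leading byte 0xE3 = 11100011 → 3-byte char #3 = E3 AA A4.
Leading byte 0xE3 = 11100011 matches 1110xxxx → 3-byte sequence.
Byte 1: 0xE3 = 11100011, payload 0011 (4 bits).
Byte 2: 0xAA = 10101010 (10xxxxxx ✓), payload 101010.
Byte 3: 0xA4 = 10100100 (10xxxxxx ✓), payload 100100.
Concatenate: 0011101010100100 = 0x3AA4 (16 bits → U+3AA4).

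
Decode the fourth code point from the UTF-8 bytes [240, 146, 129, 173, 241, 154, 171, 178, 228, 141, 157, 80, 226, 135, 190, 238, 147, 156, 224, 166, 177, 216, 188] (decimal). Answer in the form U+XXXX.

Offset 0: leading byte 0xF0 = 11110000 → 4-byte char #1 = F0 92 81 AD.
Offset 4: leading byte 0xF1 = 11110001 → 4-byte char #2 = F1 9A AB B2.
Offset 8: leading byte 0xE4 = 11100100 → 3-byte char #3 = E4 8D 9D.
Offset 11: leading byte 0x50 = 01010000 → 1-byte char #4 = 50.
Leading byte 0x50 = 01010000 matches 0xxxxxxx → 1-byte sequence.
Byte 1: 0x50 = 01010000, payload 1010000 (7 bits).
Concatenate: 1010000 = 0x50 (7 bits → U+0050).

U+0050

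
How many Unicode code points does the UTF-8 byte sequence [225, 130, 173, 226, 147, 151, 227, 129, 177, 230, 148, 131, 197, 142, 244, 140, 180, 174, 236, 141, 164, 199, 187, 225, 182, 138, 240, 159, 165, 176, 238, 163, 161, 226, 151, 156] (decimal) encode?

12

Byte at offset 0: 0xE1 = 11100001 → 3-byte char (#1). Advance 3.
Byte at offset 3: 0xE2 = 11100010 → 3-byte char (#2). Advance 3.
Byte at offset 6: 0xE3 = 11100011 → 3-byte char (#3). Advance 3.
Byte at offset 9: 0xE6 = 11100110 → 3-byte char (#4). Advance 3.
Byte at offset 12: 0xC5 = 11000101 → 2-byte char (#5). Advance 2.
Byte at offset 14: 0xF4 = 11110100 → 4-byte char (#6). Advance 4.
Byte at offset 18: 0xEC = 11101100 → 3-byte char (#7). Advance 3.
Byte at offset 21: 0xC7 = 11000111 → 2-byte char (#8). Advance 2.
Byte at offset 23: 0xE1 = 11100001 → 3-byte char (#9). Advance 3.
Byte at offset 26: 0xF0 = 11110000 → 4-byte char (#10). Advance 4.
Byte at offset 30: 0xEE = 11101110 → 3-byte char (#11). Advance 3.
Byte at offset 33: 0xE2 = 11100010 → 3-byte char (#12). Advance 3.
Reached end at offset 36 after 12 code points.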